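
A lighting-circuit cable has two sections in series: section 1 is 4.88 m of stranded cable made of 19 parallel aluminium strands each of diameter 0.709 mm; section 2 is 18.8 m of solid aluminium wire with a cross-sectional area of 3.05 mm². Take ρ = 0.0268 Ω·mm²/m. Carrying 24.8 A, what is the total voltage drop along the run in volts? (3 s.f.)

ρ = 0.0268 Ω·mm²/m = 2.68×10^-8 Ω·m
Section 1: A_strand = π(3.5450e-04)² = 3.948e-07 m²; R₁ = ρL/(N·A_s) = (2.68×10^-8)(4.88)/(19×3.948e-07) = 0.01743 Ω
Section 2: A = 3.05 mm² = 3.050e-06 m²
R₂ = (2.68×10^-8)(18.8)/(3.050e-06) = 0.1652 Ω
R = R₁ + R₂ = 0.1826 Ω
V = IR = 24.8 × 0.1826 = 4.53 V

4.53 V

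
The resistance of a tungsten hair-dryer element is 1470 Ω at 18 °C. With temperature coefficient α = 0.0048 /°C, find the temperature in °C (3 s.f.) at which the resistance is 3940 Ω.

368 °C

R = R₀(1 + α(T − T₀)) ⇒ T = T₀ + (R/R₀ − 1)/α
T = 18 + (3940/1470 − 1)/0.0048 = 18 + (1.68)/0.0048 = 368 °C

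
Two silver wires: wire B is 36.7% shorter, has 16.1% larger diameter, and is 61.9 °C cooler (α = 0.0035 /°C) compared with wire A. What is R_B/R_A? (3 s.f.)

0.368

R ∝ ρL/d² with ρ ∝ (1+αΔT), so R_B/R_A = (1 − 36.7/100) × (1 + 16.1/100)⁻² × (1 − 0.0035×61.9)
= 0.633 × 0.7419 × 0.7833 = 0.368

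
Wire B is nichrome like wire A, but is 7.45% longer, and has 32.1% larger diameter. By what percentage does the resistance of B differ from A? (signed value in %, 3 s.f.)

-38.4%

R ∝ L/d², so R_B/R_A = (1 + 7.45/100) × (1 + 32.1/100)⁻²
= 1.075 × 0.573 = 0.6157
(R_B − R_A)/R_A = 0.6157 − 1 = -38.4%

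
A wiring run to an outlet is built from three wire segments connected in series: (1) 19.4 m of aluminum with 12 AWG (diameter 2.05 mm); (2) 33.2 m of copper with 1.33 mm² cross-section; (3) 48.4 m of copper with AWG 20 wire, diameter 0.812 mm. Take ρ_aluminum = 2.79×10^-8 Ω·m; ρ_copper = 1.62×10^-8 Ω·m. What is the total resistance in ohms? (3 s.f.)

2.08 Ω

Seg 1: A = π(2.05/2 mm)² = π(1.0250e-03 m)² = 3.301e-06 m²
R_1 = (2.79×10^-8)(19.4)/(3.301e-06) = 0.164 Ω
Seg 2: A = 1.33 mm² = 1.330e-06 m²
R_2 = (1.62×10^-8)(33.2)/(1.330e-06) = 0.4044 Ω
Seg 3: A = π(0.812/2 mm)² = π(4.0600e-04 m)² = 5.178e-07 m²
R_3 = (1.62×10^-8)(48.4)/(5.178e-07) = 1.514 Ω
R_total = R_1 + R_2 + R_3 = 2.08 Ω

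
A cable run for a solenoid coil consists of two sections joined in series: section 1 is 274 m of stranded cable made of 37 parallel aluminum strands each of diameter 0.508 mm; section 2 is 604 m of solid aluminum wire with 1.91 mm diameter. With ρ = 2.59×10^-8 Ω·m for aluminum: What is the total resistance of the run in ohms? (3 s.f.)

6.41 Ω

Section 1: A_strand = π(2.5400e-04)² = 2.027e-07 m²; R₁ = ρL/(N·A_s) = (2.59×10^-8)(274)/(37×2.027e-07) = 0.9463 Ω
Section 2: A = π(d/2)² = π(9.5500e-04 m)² = 2.865e-06 m²
R₂ = (2.59×10^-8)(604)/(2.865e-06) = 5.46 Ω
R = R₁ + R₂ = 6.41 Ω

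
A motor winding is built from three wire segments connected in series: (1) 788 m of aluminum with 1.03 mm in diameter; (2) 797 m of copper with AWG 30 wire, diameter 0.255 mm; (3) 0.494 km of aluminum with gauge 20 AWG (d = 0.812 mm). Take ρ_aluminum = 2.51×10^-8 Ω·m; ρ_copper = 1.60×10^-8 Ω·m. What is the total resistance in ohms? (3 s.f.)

Seg 1: A = π(d/2)² = π(5.1500e-04 m)² = 8.332e-07 m²
R_1 = (2.51×10^-8)(788)/(8.332e-07) = 23.74 Ω
Seg 2: A = π(0.255/2 mm)² = π(1.2750e-04 m)² = 5.107e-08 m²
R_2 = (1.60×10^-8)(797)/(5.107e-08) = 249.7 Ω
Seg 3: A = π(0.812/2 mm)² = π(4.0600e-04 m)² = 5.178e-07 m²
R_3 = (2.51×10^-8)(494)/(5.178e-07) = 23.94 Ω
R_total = R_1 + R_2 + R_3 = 297 Ω

297 Ω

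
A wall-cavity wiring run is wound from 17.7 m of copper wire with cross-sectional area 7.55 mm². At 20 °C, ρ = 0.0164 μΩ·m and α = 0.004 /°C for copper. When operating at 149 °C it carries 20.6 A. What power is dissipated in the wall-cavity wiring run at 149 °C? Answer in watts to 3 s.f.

ρ = 0.0164 μΩ·m = 1.64×10^-8 Ω·m
A = 7.55 mm² = 7.550e-06 m²
R₍20₎ = ρL/A = (1.64×10^-8)(17.7)/(7.550e-06) = 0.03845 Ω
R₍149₎ = R₍20₎(1 + αΔT) = 0.03845 × (1 + 0.004×129) = 0.05829 Ω
P = I²R = (20.6)² × 0.05829 = 24.7 W

24.7 W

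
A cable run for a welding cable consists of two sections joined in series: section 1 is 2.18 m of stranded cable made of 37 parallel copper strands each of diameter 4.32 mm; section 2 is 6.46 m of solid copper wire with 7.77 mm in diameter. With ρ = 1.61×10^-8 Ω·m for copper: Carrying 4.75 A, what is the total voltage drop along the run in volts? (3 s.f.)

Section 1: A_strand = π(2.1600e-03)² = 1.466e-05 m²; R₁ = ρL/(N·A_s) = (1.61×10^-8)(2.18)/(37×1.466e-05) = 6.472×10^-5 Ω
Section 2: A = π(d/2)² = π(3.8850e-03 m)² = 4.742e-05 m²
R₂ = (1.61×10^-8)(6.46)/(4.742e-05) = 0.002193 Ω
R = R₁ + R₂ = 0.002258 Ω
V = IR = 4.75 × 0.002258 = 0.0107 V

0.0107 V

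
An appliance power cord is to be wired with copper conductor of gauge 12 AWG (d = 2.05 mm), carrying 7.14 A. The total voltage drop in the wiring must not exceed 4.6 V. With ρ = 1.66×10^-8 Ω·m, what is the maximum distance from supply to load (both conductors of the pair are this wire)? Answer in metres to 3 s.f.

64.1 m

A = π(2.05/2 mm)² = π(1.0250e-03 m)² = 3.301e-06 m²
L_max = V_max·A/(2·ρI) = (4.6)(3.301e-06)/(2×1.66×10^-8×7.14) = 64.1 m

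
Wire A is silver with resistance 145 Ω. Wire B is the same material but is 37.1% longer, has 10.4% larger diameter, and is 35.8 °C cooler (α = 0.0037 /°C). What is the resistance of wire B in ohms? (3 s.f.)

142 Ω

R ∝ ρL/d² with ρ ∝ (1+αΔT), so R_B/R_A = (1 + 37.1/100) × (1 + 10.4/100)⁻² × (1 − 0.0037×35.8)
= 1.371 × 0.8205 × 0.8675 = 0.9759
R_B = 0.9759 × 145 = 142 Ω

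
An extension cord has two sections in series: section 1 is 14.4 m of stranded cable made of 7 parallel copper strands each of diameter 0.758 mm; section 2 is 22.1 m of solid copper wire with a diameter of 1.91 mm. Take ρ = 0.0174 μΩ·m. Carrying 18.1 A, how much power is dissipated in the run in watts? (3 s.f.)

70.0 W

ρ = 0.0174 μΩ·m = 1.74×10^-8 Ω·m
Section 1: A_strand = π(3.7900e-04)² = 4.513e-07 m²; R₁ = ρL/(N·A_s) = (1.74×10^-8)(14.4)/(7×4.513e-07) = 0.07932 Ω
Section 2: A = π(d/2)² = π(9.5500e-04 m)² = 2.865e-06 m²
R₂ = (1.74×10^-8)(22.1)/(2.865e-06) = 0.1342 Ω
R = R₁ + R₂ = 0.2135 Ω
P = I²R = (18.1)² × 0.2135 = 70.0 W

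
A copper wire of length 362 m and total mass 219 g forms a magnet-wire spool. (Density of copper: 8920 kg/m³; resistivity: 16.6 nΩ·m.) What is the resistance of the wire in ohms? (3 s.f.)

ρ = 16.6 nΩ·m = 1.66×10^-8 Ω·m
A = m/(density·L) = 0.219/(8920×362) = 6.7822e-08 m²
R = ρL/A = (1.66×10^-8)(362)/(6.7822e-08) = 88.6 Ω

88.6 Ω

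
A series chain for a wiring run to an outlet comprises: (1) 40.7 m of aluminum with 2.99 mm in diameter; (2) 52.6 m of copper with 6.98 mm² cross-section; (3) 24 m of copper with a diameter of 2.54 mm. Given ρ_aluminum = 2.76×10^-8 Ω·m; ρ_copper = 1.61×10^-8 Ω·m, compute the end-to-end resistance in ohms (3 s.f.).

Seg 1: A = π(d/2)² = π(1.4950e-03 m)² = 7.022e-06 m²
R_1 = (2.76×10^-8)(40.7)/(7.022e-06) = 0.16 Ω
Seg 2: A = 6.98 mm² = 6.980e-06 m²
R_2 = (1.61×10^-8)(52.6)/(6.980e-06) = 0.1213 Ω
Seg 3: A = π(d/2)² = π(1.2700e-03 m)² = 5.067e-06 m²
R_3 = (1.61×10^-8)(24)/(5.067e-06) = 0.07626 Ω
R_total = R_1 + R_2 + R_3 = 0.358 Ω

0.358 Ω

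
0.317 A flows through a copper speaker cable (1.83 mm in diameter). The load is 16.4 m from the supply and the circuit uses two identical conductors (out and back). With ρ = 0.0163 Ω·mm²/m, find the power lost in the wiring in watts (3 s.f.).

ρ = 0.0163 Ω·mm²/m = 1.63×10^-8 Ω·m
A = π(d/2)² = π(9.1500e-04 m)² = 2.630e-06 m²
Total conductor length (both ways) L = 2 × 16.4 = 32.8 m
R = ρL/A = (1.63×10^-8)(32.8)/(2.630e-06) = 0.2033 Ω
P = I²R = (0.317)² × 0.2033 = 0.0204 W

0.0204 W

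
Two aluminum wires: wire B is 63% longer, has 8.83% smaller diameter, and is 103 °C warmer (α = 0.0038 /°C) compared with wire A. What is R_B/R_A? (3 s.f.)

R ∝ ρL/d² with ρ ∝ (1+αΔT), so R_B/R_A = (1 + 63/100) × (1 − 8.83/100)⁻² × (1 + 0.0038×103)
= 1.63 × 1.203 × 1.391 = 2.73

2.73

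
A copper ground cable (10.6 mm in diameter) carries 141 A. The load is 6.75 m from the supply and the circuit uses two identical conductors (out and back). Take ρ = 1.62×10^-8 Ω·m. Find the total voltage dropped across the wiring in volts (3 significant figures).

0.349 V

A = π(d/2)² = π(5.3000e-03 m)² = 8.825e-05 m²
Total conductor length (both ways) L = 2 × 6.75 = 13.5 m
R = ρL/A = (1.62×10^-8)(13.5)/(8.825e-05) = 0.002478 Ω
V = IR = 141 × 0.002478 = 0.349 V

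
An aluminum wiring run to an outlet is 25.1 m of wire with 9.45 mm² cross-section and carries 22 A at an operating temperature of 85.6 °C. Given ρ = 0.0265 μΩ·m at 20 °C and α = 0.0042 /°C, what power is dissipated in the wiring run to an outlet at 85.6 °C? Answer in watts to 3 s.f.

ρ = 0.0265 μΩ·m = 2.65×10^-8 Ω·m
A = 9.45 mm² = 9.450e-06 m²
R₍20₎ = ρL/A = (2.65×10^-8)(25.1)/(9.450e-06) = 0.07039 Ω
R₍85.6₎ = R₍20₎(1 + αΔT) = 0.07039 × (1 + 0.0042×65.6) = 0.08978 Ω
P = I²R = (22)² × 0.08978 = 43.5 W

43.5 W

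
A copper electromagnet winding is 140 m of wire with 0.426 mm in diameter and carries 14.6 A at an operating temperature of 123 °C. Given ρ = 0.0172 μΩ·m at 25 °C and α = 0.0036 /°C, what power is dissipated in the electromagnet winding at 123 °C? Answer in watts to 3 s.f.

ρ = 0.0172 μΩ·m = 1.72×10^-8 Ω·m
A = π(d/2)² = π(2.1300e-04 m)² = 1.425e-07 m²
R₍25₎ = ρL/A = (1.72×10^-8)(140)/(1.425e-07) = 16.89 Ω
R₍123₎ = R₍25₎(1 + αΔT) = 16.89 × (1 + 0.0036×98) = 22.85 Ω
P = I²R = (14.6)² × 22.85 = 4870 W

4870 W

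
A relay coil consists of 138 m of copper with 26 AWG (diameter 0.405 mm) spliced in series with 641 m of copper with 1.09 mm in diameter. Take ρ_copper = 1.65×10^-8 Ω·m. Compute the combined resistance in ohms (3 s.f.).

29.0 Ω

Segment 1: A = π(0.405/2 mm)² = π(2.0250e-04 m)² = 1.288e-07 m²
R₁ = ρL/A = (1.65×10^-8)(138)/(1.288e-07) = 17.68 Ω
Segment 2: A = π(d/2)² = π(5.4500e-04 m)² = 9.331e-07 m²
R₂ = (1.65×10^-8)(641)/(9.331e-07) = 11.33 Ω
R = R₁ + R₂ = 29.0 Ω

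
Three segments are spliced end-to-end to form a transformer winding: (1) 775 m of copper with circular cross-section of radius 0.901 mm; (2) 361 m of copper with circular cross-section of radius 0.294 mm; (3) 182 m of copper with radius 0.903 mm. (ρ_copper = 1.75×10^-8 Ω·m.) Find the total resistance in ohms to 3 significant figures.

Seg 1: A = πr² = π(9.0100e-04 m)² = 2.550e-06 m²
R_1 = (1.75×10^-8)(775)/(2.550e-06) = 5.318 Ω
Seg 2: A = πr² = π(2.9400e-04 m)² = 2.715e-07 m²
R_2 = (1.75×10^-8)(361)/(2.715e-07) = 23.26 Ω
Seg 3: A = πr² = π(9.0300e-04 m)² = 2.562e-06 m²
R_3 = (1.75×10^-8)(182)/(2.562e-06) = 1.243 Ω
R_total = R_1 + R_2 + R_3 = 29.8 Ω

29.8 Ω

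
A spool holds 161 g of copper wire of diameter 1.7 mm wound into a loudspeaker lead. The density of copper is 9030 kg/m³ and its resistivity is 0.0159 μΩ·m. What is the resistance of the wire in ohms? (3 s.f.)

ρ = 0.0159 μΩ·m = 1.59×10^-8 Ω·m
A = π(d/2)² = π(8.5000e-04 m)² = 2.2698e-06 m²
L = m/(density·A) = 0.161/(9030×2.2698e-06) = 7.855 m
R = ρL/A = (1.59×10^-8)(7.855)/(2.2698e-06) = 0.0550 Ω

0.0550 Ω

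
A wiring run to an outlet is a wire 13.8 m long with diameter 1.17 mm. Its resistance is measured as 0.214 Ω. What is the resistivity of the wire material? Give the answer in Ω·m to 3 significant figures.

A = π(d/2)² = π(5.8500e-04 m)² = 1.075e-06 m²
ρ = RA/L = (0.214)(1.075e-06)/(13.8) = 1.67×10^-8 Ω·m

1.67×10^-8 Ω·m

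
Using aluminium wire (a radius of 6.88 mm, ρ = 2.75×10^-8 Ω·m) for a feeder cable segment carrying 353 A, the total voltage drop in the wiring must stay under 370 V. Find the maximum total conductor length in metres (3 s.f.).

5670 m

A = πr² = π(6.8800e-03 m)² = 1.487e-04 m²
L_max = V_max·A/(1·ρI) = (370)(1.487e-04)/(2.75×10^-8×353) = 5670 m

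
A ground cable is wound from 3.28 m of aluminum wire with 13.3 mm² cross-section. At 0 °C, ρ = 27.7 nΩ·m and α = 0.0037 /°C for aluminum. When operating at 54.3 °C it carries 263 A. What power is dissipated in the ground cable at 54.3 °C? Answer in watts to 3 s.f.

567 W

ρ = 27.7 nΩ·m = 2.77×10^-8 Ω·m
A = 13.3 mm² = 1.330e-05 m²
R₍0₎ = ρL/A = (2.77×10^-8)(3.28)/(1.330e-05) = 0.006831 Ω
R₍54.3₎ = R₍0₎(1 + αΔT) = 0.006831 × (1 + 0.0037×54.3) = 0.008204 Ω
P = I²R = (263)² × 0.008204 = 567 W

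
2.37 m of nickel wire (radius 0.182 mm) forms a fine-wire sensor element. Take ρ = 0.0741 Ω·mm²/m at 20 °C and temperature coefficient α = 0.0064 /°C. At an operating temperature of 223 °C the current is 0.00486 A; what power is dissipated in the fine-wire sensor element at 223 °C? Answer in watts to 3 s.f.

ρ = 0.0741 Ω·mm²/m = 7.41×10^-8 Ω·m
A = πr² = π(1.8200e-04 m)² = 1.041e-07 m²
R₍20₎ = ρL/A = (7.41×10^-8)(2.37)/(1.041e-07) = 1.688 Ω
R₍223₎ = R₍20₎(1 + αΔT) = 1.688 × (1 + 0.0064×203) = 3.88 Ω
P = I²R = (0.00486)² × 3.88 = 9.16×10^-5 W

9.16×10^-5 W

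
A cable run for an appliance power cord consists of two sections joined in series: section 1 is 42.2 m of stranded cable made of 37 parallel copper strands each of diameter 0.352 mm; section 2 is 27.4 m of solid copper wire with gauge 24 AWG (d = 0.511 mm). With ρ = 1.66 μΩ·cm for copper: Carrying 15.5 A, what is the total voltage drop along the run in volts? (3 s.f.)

ρ = 1.66 μΩ·cm = 1.66×10^-8 Ω·m
Section 1: A_strand = π(1.7600e-04)² = 9.731e-08 m²; R₁ = ρL/(N·A_s) = (1.66×10^-8)(42.2)/(37×9.731e-08) = 0.1946 Ω
Section 2: A = π(0.511/2 mm)² = π(2.5550e-04 m)² = 2.051e-07 m²
R₂ = (1.66×10^-8)(27.4)/(2.051e-07) = 2.218 Ω
R = R₁ + R₂ = 2.412 Ω
V = IR = 15.5 × 2.412 = 37.4 V

37.4 V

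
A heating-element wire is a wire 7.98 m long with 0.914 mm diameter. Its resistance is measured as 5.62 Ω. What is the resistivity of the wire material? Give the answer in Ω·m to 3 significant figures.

4.62×10^-7 Ω·m

A = π(d/2)² = π(4.5700e-04 m)² = 6.561e-07 m²
ρ = RA/L = (5.62)(6.561e-07)/(7.98) = 4.62×10^-7 Ω·m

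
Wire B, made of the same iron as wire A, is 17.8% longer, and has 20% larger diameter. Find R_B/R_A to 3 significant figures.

0.818

R ∝ L/d², so R_B/R_A = (1 + 17.8/100) × (1 + 20/100)⁻²
= 1.178 × 0.6944 = 0.818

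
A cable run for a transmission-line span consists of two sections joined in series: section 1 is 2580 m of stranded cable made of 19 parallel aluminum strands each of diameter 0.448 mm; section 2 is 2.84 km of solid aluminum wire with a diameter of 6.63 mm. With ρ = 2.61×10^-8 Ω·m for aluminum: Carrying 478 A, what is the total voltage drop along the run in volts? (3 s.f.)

Section 1: A_strand = π(2.2400e-04)² = 1.576e-07 m²; R₁ = ρL/(N·A_s) = (2.61×10^-8)(2580)/(19×1.576e-07) = 22.48 Ω
Section 2: A = π(d/2)² = π(3.3150e-03 m)² = 3.452e-05 m²
R₂ = (2.61×10^-8)(2840)/(3.452e-05) = 2.147 Ω
R = R₁ + R₂ = 24.63 Ω
V = IR = 478 × 24.63 = 11800 V

11800 V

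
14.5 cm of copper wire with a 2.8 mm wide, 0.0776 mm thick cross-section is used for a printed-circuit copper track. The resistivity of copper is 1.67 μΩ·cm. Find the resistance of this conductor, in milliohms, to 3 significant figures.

11.1 mΩ

ρ = 1.67 μΩ·cm = 1.67×10^-8 Ω·m
A = 2.8 × 0.0776 mm² = 0.217 mm² = 2.173e-07 m²
R = ρL/A = (1.67×10^-8)(0.145 m)/(2.173e-07 m²) = 11.1 mΩ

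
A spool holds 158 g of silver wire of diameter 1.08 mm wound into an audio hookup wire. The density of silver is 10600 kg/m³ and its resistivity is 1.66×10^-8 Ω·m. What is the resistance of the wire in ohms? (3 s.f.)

A = π(d/2)² = π(5.4000e-04 m)² = 9.1609e-07 m²
L = m/(density·A) = 0.158/(10600×9.1609e-07) = 16.27 m
R = ρL/A = (1.66×10^-8)(16.27)/(9.1609e-07) = 0.295 Ω

0.295 Ω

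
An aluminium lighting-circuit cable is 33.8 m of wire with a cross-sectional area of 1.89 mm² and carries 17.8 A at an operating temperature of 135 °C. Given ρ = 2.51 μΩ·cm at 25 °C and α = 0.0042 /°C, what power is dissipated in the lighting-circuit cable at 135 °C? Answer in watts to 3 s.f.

ρ = 2.51 μΩ·cm = 2.51×10^-8 Ω·m
A = 1.89 mm² = 1.890e-06 m²
R₍25₎ = ρL/A = (2.51×10^-8)(33.8)/(1.890e-06) = 0.4489 Ω
R₍135₎ = R₍25₎(1 + αΔT) = 0.4489 × (1 + 0.0042×110) = 0.6563 Ω
P = I²R = (17.8)² × 0.6563 = 208 W

208 W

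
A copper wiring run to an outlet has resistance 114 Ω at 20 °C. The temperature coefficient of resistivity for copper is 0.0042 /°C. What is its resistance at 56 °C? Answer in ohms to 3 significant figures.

131 Ω

ΔT = 56 − 20 = 36 °C
R = R₀(1 + αΔT) = 114 × (1 + 0.0042×36) = 114 × 1.151 = 131 Ω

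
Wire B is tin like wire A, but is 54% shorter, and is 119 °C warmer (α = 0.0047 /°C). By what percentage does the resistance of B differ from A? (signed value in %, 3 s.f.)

-28.3%

R ∝ ρL/d² with ρ ∝ (1+αΔT), so R_B/R_A = (1 − 54/100) × (1 + 0.0047×119)
= 0.46 × 1.559 = 0.7173
(R_B − R_A)/R_A = 0.7173 − 1 = -28.3%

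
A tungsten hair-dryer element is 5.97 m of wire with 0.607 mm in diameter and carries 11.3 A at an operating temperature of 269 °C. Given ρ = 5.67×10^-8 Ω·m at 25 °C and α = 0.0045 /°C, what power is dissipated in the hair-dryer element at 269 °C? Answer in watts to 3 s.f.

313 W

A = π(d/2)² = π(3.0350e-04 m)² = 2.894e-07 m²
R₍25₎ = ρL/A = (5.67×10^-8)(5.97)/(2.894e-07) = 1.17 Ω
R₍269₎ = R₍25₎(1 + αΔT) = 1.17 × (1 + 0.0045×244) = 2.454 Ω
P = I²R = (11.3)² × 2.454 = 313 W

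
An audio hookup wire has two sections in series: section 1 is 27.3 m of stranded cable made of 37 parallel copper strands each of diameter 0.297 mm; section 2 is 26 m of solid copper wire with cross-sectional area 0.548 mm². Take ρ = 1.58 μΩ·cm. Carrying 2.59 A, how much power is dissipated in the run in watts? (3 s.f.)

6.16 W

ρ = 1.58 μΩ·cm = 1.58×10^-8 Ω·m
Section 1: A_strand = π(1.4850e-04)² = 6.928e-08 m²; R₁ = ρL/(N·A_s) = (1.58×10^-8)(27.3)/(37×6.928e-08) = 0.1683 Ω
Section 2: A = 0.548 mm² = 5.480e-07 m²
R₂ = (1.58×10^-8)(26)/(5.480e-07) = 0.7496 Ω
R = R₁ + R₂ = 0.9179 Ω
P = I²R = (2.59)² × 0.9179 = 6.16 W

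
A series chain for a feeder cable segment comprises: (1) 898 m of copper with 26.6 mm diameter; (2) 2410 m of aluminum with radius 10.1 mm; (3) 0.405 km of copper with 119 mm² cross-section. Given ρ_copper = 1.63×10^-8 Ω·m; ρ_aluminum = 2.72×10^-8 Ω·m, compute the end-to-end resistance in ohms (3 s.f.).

Seg 1: A = π(d/2)² = π(1.3300e-02 m)² = 5.557e-04 m²
R_1 = (1.63×10^-8)(898)/(5.557e-04) = 0.02634 Ω
Seg 2: A = πr² = π(1.0100e-02 m)² = 3.205e-04 m²
R_2 = (2.72×10^-8)(2410)/(3.205e-04) = 0.2045 Ω
Seg 3: A = 119 mm² = 1.190e-04 m²
R_3 = (1.63×10^-8)(405)/(1.190e-04) = 0.05547 Ω
R_total = R_1 + R_2 + R_3 = 0.286 Ω

0.286 Ω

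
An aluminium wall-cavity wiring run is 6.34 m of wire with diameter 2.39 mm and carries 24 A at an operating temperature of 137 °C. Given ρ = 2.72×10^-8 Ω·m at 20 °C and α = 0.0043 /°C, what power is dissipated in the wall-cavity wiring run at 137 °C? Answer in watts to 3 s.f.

A = π(d/2)² = π(1.1950e-03 m)² = 4.486e-06 m²
R₍20₎ = ρL/A = (2.72×10^-8)(6.34)/(4.486e-06) = 0.03844 Ω
R₍137₎ = R₍20₎(1 + αΔT) = 0.03844 × (1 + 0.0043×117) = 0.05778 Ω
P = I²R = (24)² × 0.05778 = 33.3 W

33.3 W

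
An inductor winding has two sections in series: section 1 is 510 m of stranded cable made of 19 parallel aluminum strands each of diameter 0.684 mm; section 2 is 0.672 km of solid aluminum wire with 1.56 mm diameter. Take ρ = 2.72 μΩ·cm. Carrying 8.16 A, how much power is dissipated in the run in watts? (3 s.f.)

769 W

ρ = 2.72 μΩ·cm = 2.72×10^-8 Ω·m
Section 1: A_strand = π(3.4200e-04)² = 3.675e-07 m²; R₁ = ρL/(N·A_s) = (2.72×10^-8)(510)/(19×3.675e-07) = 1.987 Ω
Section 2: A = π(d/2)² = π(7.8000e-04 m)² = 1.911e-06 m²
R₂ = (2.72×10^-8)(672)/(1.911e-06) = 9.563 Ω
R = R₁ + R₂ = 11.55 Ω
P = I²R = (8.16)² × 11.55 = 769 W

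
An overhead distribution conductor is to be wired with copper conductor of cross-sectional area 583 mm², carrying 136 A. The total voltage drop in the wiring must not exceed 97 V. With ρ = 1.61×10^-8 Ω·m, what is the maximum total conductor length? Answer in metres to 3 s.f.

25800 m

A = 583 mm² = 5.830e-04 m²
L_max = V_max·A/(1·ρI) = (97)(5.830e-04)/(1.61×10^-8×136) = 25800 m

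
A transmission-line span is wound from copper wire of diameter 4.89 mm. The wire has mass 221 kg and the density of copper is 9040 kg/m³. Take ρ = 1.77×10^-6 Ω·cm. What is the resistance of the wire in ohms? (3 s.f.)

ρ = 1.77×10^-6 Ω·cm = 1.77×10^-8 Ω·m
A = π(d/2)² = π(2.4450e-03 m)² = 1.8781e-05 m²
L = m/(density·A) = 221/(9040×1.8781e-05) = 1302 m
R = ρL/A = (1.77×10^-8)(1302)/(1.8781e-05) = 1.23 Ω

1.23 Ω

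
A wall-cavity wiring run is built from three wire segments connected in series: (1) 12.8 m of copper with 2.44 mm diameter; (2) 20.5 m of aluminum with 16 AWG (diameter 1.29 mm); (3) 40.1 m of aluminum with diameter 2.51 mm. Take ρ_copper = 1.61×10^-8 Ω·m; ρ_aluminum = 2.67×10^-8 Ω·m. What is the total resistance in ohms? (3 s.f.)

0.679 Ω

Seg 1: A = π(d/2)² = π(1.2200e-03 m)² = 4.676e-06 m²
R_1 = (1.61×10^-8)(12.8)/(4.676e-06) = 0.04407 Ω
Seg 2: A = π(1.29/2 mm)² = π(6.4500e-04 m)² = 1.307e-06 m²
R_2 = (2.67×10^-8)(20.5)/(1.307e-06) = 0.4188 Ω
Seg 3: A = π(d/2)² = π(1.2550e-03 m)² = 4.948e-06 m²
R_3 = (2.67×10^-8)(40.1)/(4.948e-06) = 0.2164 Ω
R_total = R_1 + R_2 + R_3 = 0.679 Ω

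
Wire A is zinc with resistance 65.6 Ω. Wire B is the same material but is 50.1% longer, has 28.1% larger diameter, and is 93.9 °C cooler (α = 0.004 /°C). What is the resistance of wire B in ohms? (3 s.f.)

37.5 Ω

R ∝ ρL/d² with ρ ∝ (1+αΔT), so R_B/R_A = (1 + 50.1/100) × (1 + 28.1/100)⁻² × (1 − 0.004×93.9)
= 1.501 × 0.6094 × 0.6244 = 0.5711
R_B = 0.5711 × 65.6 = 37.5 Ω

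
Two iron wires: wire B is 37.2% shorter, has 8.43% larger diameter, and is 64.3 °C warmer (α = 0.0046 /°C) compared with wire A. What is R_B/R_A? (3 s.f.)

0.692

R ∝ ρL/d² with ρ ∝ (1+αΔT), so R_B/R_A = (1 − 37.2/100) × (1 + 8.43/100)⁻² × (1 + 0.0046×64.3)
= 0.628 × 0.8506 × 1.296 = 0.692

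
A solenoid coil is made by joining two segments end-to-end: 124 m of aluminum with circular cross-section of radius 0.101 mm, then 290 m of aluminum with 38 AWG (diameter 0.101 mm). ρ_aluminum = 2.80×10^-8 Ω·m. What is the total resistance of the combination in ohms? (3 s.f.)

Segment 1: A = πr² = π(1.0100e-04 m)² = 3.205e-08 m²
R₁ = ρL/A = (2.80×10^-8)(124)/(3.205e-08) = 108.3 Ω
Segment 2: A = π(0.101/2 mm)² = π(5.0500e-05 m)² = 8.012e-09 m²
R₂ = (2.80×10^-8)(290)/(8.012e-09) = 1013 Ω
R = R₁ + R₂ = 1120 Ω

1120 Ω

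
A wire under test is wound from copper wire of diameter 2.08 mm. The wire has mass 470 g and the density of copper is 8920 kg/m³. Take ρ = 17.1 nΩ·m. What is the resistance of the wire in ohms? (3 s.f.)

0.0780 Ω

ρ = 17.1 nΩ·m = 1.71×10^-8 Ω·m
A = π(d/2)² = π(1.0400e-03 m)² = 3.3979e-06 m²
L = m/(density·A) = 0.47/(8920×3.3979e-06) = 15.51 m
R = ρL/A = (1.71×10^-8)(15.51)/(3.3979e-06) = 0.0780 Ω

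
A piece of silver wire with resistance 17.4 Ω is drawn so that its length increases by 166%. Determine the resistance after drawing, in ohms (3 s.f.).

123 Ω

k = 1 + 166/100 = 2.66; volume constant ⇒ A' = A/k, so R' = k²R.
R' = 7.076 × 17.4 = 123 Ω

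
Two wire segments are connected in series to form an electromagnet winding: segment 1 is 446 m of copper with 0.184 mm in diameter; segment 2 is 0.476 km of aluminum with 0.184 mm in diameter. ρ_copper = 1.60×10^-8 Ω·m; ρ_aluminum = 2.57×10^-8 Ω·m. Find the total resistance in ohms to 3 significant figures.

728 Ω

Segment 1: A = π(d/2)² = π(9.2000e-05 m)² = 2.659e-08 m²
R₁ = ρL/A = (1.60×10^-8)(446)/(2.659e-08) = 268.4 Ω
R₂ = (2.57×10^-8)(476)/(2.659e-08) = 460.1 Ω
R = R₁ + R₂ = 728 Ω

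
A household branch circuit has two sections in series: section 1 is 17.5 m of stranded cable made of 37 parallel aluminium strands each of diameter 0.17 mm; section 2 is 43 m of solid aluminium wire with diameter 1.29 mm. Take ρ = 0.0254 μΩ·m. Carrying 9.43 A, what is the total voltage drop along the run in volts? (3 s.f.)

12.9 V

ρ = 0.0254 μΩ·m = 2.54×10^-8 Ω·m
Section 1: A_strand = π(8.5000e-05)² = 2.270e-08 m²; R₁ = ρL/(N·A_s) = (2.54×10^-8)(17.5)/(37×2.270e-08) = 0.5293 Ω
Section 2: A = π(d/2)² = π(6.4500e-04 m)² = 1.307e-06 m²
R₂ = (2.54×10^-8)(43)/(1.307e-06) = 0.8357 Ω
R = R₁ + R₂ = 1.365 Ω
V = IR = 9.43 × 1.365 = 12.9 V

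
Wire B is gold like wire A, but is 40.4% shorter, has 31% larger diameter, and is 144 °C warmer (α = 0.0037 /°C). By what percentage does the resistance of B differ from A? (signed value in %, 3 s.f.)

-46.8%

R ∝ ρL/d² with ρ ∝ (1+αΔT), so R_B/R_A = (1 − 40.4/100) × (1 + 31/100)⁻² × (1 + 0.0037×144)
= 0.596 × 0.5827 × 1.533 = 0.5323
(R_B − R_A)/R_A = 0.5323 − 1 = -46.8%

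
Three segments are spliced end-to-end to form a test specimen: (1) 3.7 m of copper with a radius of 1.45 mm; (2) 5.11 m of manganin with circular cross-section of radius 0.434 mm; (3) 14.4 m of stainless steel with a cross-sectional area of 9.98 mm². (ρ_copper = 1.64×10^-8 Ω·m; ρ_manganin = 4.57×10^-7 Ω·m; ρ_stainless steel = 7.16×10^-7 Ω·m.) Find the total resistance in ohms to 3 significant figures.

Seg 1: A = πr² = π(1.4500e-03 m)² = 6.605e-06 m²
R_1 = (1.64×10^-8)(3.7)/(6.605e-06) = 0.009187 Ω
Seg 2: A = πr² = π(4.3400e-04 m)² = 5.917e-07 m²
R_2 = (4.57×10^-7)(5.11)/(5.917e-07) = 3.946 Ω
Seg 3: A = 9.98 mm² = 9.980e-06 m²
R_3 = (7.16×10^-7)(14.4)/(9.980e-06) = 1.033 Ω
R_total = R_1 + R_2 + R_3 = 4.99 Ω

4.99 Ω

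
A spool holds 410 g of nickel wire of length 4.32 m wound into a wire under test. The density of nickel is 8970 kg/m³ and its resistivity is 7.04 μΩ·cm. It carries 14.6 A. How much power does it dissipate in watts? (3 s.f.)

6.13 W

ρ = 7.04 μΩ·cm = 7.04×10^-8 Ω·m
A = m/(density·L) = 0.41/(8970×4.32) = 1.0581e-05 m²
R = ρL/A = (7.04×10^-8)(4.32)/(1.0581e-05) = 0.02874 Ω
P = I²R = (14.6)² × 0.02874 = 6.13 W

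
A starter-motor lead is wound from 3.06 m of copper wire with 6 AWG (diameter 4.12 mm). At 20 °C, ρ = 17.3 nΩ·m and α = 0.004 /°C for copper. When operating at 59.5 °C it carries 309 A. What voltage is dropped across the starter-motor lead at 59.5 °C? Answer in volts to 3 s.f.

ρ = 17.3 nΩ·m = 1.73×10^-8 Ω·m
A = π(4.12/2 mm)² = π(2.0600e-03 m)² = 1.333e-05 m²
R₍20₎ = ρL/A = (1.73×10^-8)(3.06)/(1.333e-05) = 0.003971 Ω
R₍59.5₎ = R₍20₎(1 + αΔT) = 0.003971 × (1 + 0.004×39.5) = 0.004598 Ω
V = IR = 309 × 0.004598 = 1.42 V

1.42 V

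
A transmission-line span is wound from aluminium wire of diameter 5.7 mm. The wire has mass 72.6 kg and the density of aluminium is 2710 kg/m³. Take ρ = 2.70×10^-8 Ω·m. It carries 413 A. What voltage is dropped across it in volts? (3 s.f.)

A = π(d/2)² = π(2.8500e-03 m)² = 2.5518e-05 m²
L = m/(density·A) = 72.6/(2710×2.5518e-05) = 1050 m
R = ρL/A = (2.70×10^-8)(1050)/(2.5518e-05) = 1.111 Ω
V = IR = 413 × 1.111 = 459 V

459 V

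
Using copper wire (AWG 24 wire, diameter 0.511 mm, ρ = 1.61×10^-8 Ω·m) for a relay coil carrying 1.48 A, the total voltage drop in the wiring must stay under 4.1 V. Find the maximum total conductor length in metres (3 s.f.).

35.3 m

A = π(0.511/2 mm)² = π(2.5550e-04 m)² = 2.051e-07 m²
L_max = V_max·A/(1·ρI) = (4.1)(2.051e-07)/(1.61×10^-8×1.48) = 35.3 m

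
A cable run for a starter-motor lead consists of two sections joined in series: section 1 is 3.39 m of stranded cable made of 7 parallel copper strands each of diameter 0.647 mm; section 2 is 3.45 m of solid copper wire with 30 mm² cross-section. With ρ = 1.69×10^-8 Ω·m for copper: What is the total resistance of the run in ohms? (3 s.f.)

0.0268 Ω

Section 1: A_strand = π(3.2350e-04)² = 3.288e-07 m²; R₁ = ρL/(N·A_s) = (1.69×10^-8)(3.39)/(7×3.288e-07) = 0.02489 Ω
Section 2: A = 30 mm² = 3.000e-05 m²
R₂ = (1.69×10^-8)(3.45)/(3.000e-05) = 0.001944 Ω
R = R₁ + R₂ = 0.0268 Ω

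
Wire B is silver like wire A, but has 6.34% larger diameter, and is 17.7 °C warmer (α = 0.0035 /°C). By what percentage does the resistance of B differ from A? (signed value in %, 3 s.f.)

R ∝ ρL/d² with ρ ∝ (1+αΔT), so R_B/R_A = (1 + 6.34/100)⁻² × (1 + 0.0035×17.7)
= 0.8843 × 1.062 = 0.9391
(R_B − R_A)/R_A = 0.9391 − 1 = -6.09%

-6.09%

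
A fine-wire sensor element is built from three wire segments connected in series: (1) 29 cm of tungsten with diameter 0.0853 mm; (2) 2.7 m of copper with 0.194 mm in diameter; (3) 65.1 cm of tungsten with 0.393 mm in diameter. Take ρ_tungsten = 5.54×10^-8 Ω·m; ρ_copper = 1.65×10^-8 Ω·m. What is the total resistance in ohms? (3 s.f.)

Seg 1: A = π(d/2)² = π(4.2650e-05 m)² = 5.715e-09 m²
R_1 = (5.54×10^-8)(0.29)/(5.715e-09) = 2.811 Ω
Seg 2: A = π(d/2)² = π(9.7000e-05 m)² = 2.956e-08 m²
R_2 = (1.65×10^-8)(2.7)/(2.956e-08) = 1.507 Ω
Seg 3: A = π(d/2)² = π(1.9650e-04 m)² = 1.213e-07 m²
R_3 = (5.54×10^-8)(0.651)/(1.213e-07) = 0.2973 Ω
R_total = R_1 + R_2 + R_3 = 4.62 Ω

4.62 Ω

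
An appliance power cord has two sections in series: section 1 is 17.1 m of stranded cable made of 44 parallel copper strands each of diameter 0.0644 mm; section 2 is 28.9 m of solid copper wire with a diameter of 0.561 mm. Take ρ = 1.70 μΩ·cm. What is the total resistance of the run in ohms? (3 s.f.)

4.02 Ω

ρ = 1.70 μΩ·cm = 1.70×10^-8 Ω·m
Section 1: A_strand = π(3.2200e-05)² = 3.257e-09 m²; R₁ = ρL/(N·A_s) = (1.70×10^-8)(17.1)/(44×3.257e-09) = 2.028 Ω
Section 2: A = π(d/2)² = π(2.8050e-04 m)² = 2.472e-07 m²
R₂ = (1.70×10^-8)(28.9)/(2.472e-07) = 1.988 Ω
R = R₁ + R₂ = 4.02 Ω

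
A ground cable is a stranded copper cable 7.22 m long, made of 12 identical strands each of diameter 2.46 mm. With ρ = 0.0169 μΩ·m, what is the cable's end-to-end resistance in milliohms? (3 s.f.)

2.14 mΩ

ρ = 0.0169 μΩ·m = 1.69×10^-8 Ω·m
A_strand = π(1.2300e-03 m)² = 4.753e-06 m²
R_strand = ρL/A = (1.69×10^-8)(7.22)/(4.753e-06) = 0.02567 Ω
R_total = R_strand/N = 0.02567/12 = 2.14 mΩ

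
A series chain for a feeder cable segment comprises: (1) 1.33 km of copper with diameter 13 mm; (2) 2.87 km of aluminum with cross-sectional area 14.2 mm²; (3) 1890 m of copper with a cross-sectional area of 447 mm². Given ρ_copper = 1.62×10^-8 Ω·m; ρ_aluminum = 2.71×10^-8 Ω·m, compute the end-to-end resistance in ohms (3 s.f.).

5.71 Ω

Seg 1: A = π(d/2)² = π(6.5000e-03 m)² = 1.327e-04 m²
R_1 = (1.62×10^-8)(1330)/(1.327e-04) = 0.1623 Ω
Seg 2: A = 14.2 mm² = 1.420e-05 m²
R_2 = (2.71×10^-8)(2870)/(1.420e-05) = 5.477 Ω
Seg 3: A = 447 mm² = 4.470e-04 m²
R_3 = (1.62×10^-8)(1890)/(4.470e-04) = 0.0685 Ω
R_total = R_1 + R_2 + R_3 = 5.71 Ω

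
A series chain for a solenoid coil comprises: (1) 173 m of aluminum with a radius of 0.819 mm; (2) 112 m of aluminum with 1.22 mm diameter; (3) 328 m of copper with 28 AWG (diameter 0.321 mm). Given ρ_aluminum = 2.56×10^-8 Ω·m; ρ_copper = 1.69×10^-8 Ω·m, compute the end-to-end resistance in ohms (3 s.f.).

73.0 Ω

Seg 1: A = πr² = π(8.1900e-04 m)² = 2.107e-06 m²
R_1 = (2.56×10^-8)(173)/(2.107e-06) = 2.102 Ω
Seg 2: A = π(d/2)² = π(6.1000e-04 m)² = 1.169e-06 m²
R_2 = (2.56×10^-8)(112)/(1.169e-06) = 2.453 Ω
Seg 3: A = π(0.321/2 mm)² = π(1.6050e-04 m)² = 8.093e-08 m²
R_3 = (1.69×10^-8)(328)/(8.093e-08) = 68.5 Ω
R_total = R_1 + R_2 + R_3 = 73.0 Ω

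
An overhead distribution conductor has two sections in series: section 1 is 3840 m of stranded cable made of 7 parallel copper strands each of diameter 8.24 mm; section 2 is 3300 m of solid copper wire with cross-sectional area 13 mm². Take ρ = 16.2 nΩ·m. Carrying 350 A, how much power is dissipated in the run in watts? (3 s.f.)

5.24×10^5 W

ρ = 16.2 nΩ·m = 1.62×10^-8 Ω·m
Section 1: A_strand = π(4.1200e-03)² = 5.333e-05 m²; R₁ = ρL/(N·A_s) = (1.62×10^-8)(3840)/(7×5.333e-05) = 0.1666 Ω
Section 2: A = 13 mm² = 1.300e-05 m²
R₂ = (1.62×10^-8)(3300)/(1.300e-05) = 4.112 Ω
R = R₁ + R₂ = 4.279 Ω
P = I²R = (350)² × 4.279 = 5.24×10^5 W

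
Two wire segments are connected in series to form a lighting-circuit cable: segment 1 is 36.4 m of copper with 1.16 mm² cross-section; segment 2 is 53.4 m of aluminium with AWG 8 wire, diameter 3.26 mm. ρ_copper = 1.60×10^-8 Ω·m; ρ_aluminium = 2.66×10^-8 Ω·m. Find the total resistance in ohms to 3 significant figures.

0.672 Ω

Segment 1: A = 1.16 mm² = 1.160e-06 m²
R₁ = ρL/A = (1.60×10^-8)(36.4)/(1.160e-06) = 0.5021 Ω
Segment 2: A = π(3.26/2 mm)² = π(1.6300e-03 m)² = 8.347e-06 m²
R₂ = (2.66×10^-8)(53.4)/(8.347e-06) = 0.1702 Ω
R = R₁ + R₂ = 0.672 Ω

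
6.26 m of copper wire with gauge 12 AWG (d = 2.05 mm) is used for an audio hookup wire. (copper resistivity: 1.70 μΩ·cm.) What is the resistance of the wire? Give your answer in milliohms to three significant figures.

32.2 mΩ

ρ = 1.70 μΩ·cm = 1.70×10^-8 Ω·m
A = π(2.05/2 mm)² = π(1.0250e-03 m)² = 3.301e-06 m²
R = ρL/A = (1.70×10^-8)(6.26 m)/(3.301e-06 m²) = 32.2 mΩ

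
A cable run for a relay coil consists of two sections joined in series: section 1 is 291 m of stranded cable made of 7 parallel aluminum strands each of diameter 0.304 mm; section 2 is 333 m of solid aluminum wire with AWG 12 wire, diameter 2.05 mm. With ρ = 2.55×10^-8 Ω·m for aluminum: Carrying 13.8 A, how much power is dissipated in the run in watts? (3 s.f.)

3270 W

Section 1: A_strand = π(1.5200e-04)² = 7.258e-08 m²; R₁ = ρL/(N·A_s) = (2.55×10^-8)(291)/(7×7.258e-08) = 14.6 Ω
Section 2: A = π(2.05/2 mm)² = π(1.0250e-03 m)² = 3.301e-06 m²
R₂ = (2.55×10^-8)(333)/(3.301e-06) = 2.573 Ω
R = R₁ + R₂ = 17.18 Ω
P = I²R = (13.8)² × 17.18 = 3270 W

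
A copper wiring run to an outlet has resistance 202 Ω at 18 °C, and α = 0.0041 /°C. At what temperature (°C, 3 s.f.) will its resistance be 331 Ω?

R = R₀(1 + α(T − T₀)) ⇒ T = T₀ + (R/R₀ − 1)/α
T = 18 + (331/202 − 1)/0.0041 = 18 + (0.6386)/0.0041 = 174 °C

174 °C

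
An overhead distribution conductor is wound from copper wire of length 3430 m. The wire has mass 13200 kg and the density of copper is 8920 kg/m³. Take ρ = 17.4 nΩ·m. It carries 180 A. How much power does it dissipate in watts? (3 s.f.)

ρ = 17.4 nΩ·m = 1.74×10^-8 Ω·m
A = m/(density·L) = 13200/(8920×3430) = 4.3143e-04 m²
R = ρL/A = (1.74×10^-8)(3430)/(4.3143e-04) = 0.1383 Ω
P = I²R = (180)² × 0.1383 = 4480 W

4480 W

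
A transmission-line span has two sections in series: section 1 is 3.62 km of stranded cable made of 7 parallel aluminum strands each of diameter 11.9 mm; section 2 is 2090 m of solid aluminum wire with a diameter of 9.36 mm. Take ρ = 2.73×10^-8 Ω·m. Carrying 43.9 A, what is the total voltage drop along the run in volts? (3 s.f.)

Section 1: A_strand = π(5.9500e-03)² = 1.112e-04 m²; R₁ = ρL/(N·A_s) = (2.73×10^-8)(3620)/(7×1.112e-04) = 0.1269 Ω
Section 2: A = π(d/2)² = π(4.6800e-03 m)² = 6.881e-05 m²
R₂ = (2.73×10^-8)(2090)/(6.881e-05) = 0.8292 Ω
R = R₁ + R₂ = 0.9562 Ω
V = IR = 43.9 × 0.9562 = 42.0 V

42.0 V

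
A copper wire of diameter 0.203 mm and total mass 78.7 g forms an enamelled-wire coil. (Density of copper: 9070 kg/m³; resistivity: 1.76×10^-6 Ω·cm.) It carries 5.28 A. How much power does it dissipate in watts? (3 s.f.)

4060 W

ρ = 1.76×10^-6 Ω·cm = 1.76×10^-8 Ω·m
A = π(d/2)² = π(1.0150e-04 m)² = 3.2365e-08 m²
L = m/(density·A) = 0.0787/(9070×3.2365e-08) = 268.1 m
R = ρL/A = (1.76×10^-8)(268.1)/(3.2365e-08) = 145.8 Ω
P = I²R = (5.28)² × 145.8 = 4060 W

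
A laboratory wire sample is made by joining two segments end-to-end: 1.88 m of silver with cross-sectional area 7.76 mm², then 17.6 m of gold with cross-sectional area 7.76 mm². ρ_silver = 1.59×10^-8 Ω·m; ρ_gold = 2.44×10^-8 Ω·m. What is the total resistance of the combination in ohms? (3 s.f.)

Segment 1: A = 7.76 mm² = 7.760e-06 m²
R₁ = ρL/A = (1.59×10^-8)(1.88)/(7.760e-06) = 0.003852 Ω
R₂ = (2.44×10^-8)(17.6)/(7.760e-06) = 0.05534 Ω
R = R₁ + R₂ = 0.0592 Ω

0.0592 Ω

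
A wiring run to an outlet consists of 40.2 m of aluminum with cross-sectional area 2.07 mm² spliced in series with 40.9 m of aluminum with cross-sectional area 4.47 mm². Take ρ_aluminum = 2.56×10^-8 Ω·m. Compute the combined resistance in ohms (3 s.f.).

0.731 Ω

Segment 1: A = 2.07 mm² = 2.070e-06 m²
R₁ = ρL/A = (2.56×10^-8)(40.2)/(2.070e-06) = 0.4972 Ω
Segment 2: A = 4.47 mm² = 4.470e-06 m²
R₂ = (2.56×10^-8)(40.9)/(4.470e-06) = 0.2342 Ω
R = R₁ + R₂ = 0.731 Ω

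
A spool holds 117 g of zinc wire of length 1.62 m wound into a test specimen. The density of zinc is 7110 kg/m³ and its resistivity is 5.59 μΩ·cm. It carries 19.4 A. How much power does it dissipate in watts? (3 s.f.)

3.36 W

ρ = 5.59 μΩ·cm = 5.59×10^-8 Ω·m
A = m/(density·L) = 0.117/(7110×1.62) = 1.0158e-05 m²
R = ρL/A = (5.59×10^-8)(1.62)/(1.0158e-05) = 0.008915 Ω
P = I²R = (19.4)² × 0.008915 = 3.36 W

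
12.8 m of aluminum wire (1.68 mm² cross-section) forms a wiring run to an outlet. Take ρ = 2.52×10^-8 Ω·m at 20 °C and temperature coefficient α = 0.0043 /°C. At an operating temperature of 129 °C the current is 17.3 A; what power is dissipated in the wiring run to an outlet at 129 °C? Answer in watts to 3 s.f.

A = 1.68 mm² = 1.680e-06 m²
R₍20₎ = ρL/A = (2.52×10^-8)(12.8)/(1.680e-06) = 0.192 Ω
R₍129₎ = R₍20₎(1 + αΔT) = 0.192 × (1 + 0.0043×109) = 0.282 Ω
P = I²R = (17.3)² × 0.282 = 84.4 W

84.4 W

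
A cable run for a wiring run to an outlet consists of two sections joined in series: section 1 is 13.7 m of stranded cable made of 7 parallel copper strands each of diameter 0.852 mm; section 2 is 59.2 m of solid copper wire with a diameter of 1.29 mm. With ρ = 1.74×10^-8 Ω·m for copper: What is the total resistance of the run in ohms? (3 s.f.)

0.848 Ω

Section 1: A_strand = π(4.2600e-04)² = 5.701e-07 m²; R₁ = ρL/(N·A_s) = (1.74×10^-8)(13.7)/(7×5.701e-07) = 0.05973 Ω
Section 2: A = π(d/2)² = π(6.4500e-04 m)² = 1.307e-06 m²
R₂ = (1.74×10^-8)(59.2)/(1.307e-06) = 0.7881 Ω
R = R₁ + R₂ = 0.848 Ω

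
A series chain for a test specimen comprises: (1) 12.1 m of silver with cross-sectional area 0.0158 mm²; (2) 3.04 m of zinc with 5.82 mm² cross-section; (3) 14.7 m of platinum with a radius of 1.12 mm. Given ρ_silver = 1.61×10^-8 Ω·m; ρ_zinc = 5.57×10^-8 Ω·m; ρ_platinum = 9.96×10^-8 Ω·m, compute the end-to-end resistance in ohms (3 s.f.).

12.7 Ω

Seg 1: A = 0.0158 mm² = 1.580e-08 m²
R_1 = (1.61×10^-8)(12.1)/(1.580e-08) = 12.33 Ω
Seg 2: A = 5.82 mm² = 5.820e-06 m²
R_2 = (5.57×10^-8)(3.04)/(5.820e-06) = 0.02909 Ω
Seg 3: A = πr² = π(1.1200e-03 m)² = 3.941e-06 m²
R_3 = (9.96×10^-8)(14.7)/(3.941e-06) = 0.3715 Ω
R_total = R_1 + R_2 + R_3 = 12.7 Ω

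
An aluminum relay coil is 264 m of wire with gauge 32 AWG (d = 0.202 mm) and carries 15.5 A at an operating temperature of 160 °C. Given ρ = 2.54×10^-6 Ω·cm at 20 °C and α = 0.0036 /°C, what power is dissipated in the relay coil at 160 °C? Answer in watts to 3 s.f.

75600 W

ρ = 2.54×10^-6 Ω·cm = 2.54×10^-8 Ω·m
A = π(0.202/2 mm)² = π(1.0100e-04 m)² = 3.205e-08 m²
R₍20₎ = ρL/A = (2.54×10^-8)(264)/(3.205e-08) = 209.2 Ω
R₍160₎ = R₍20₎(1 + αΔT) = 209.2 × (1 + 0.0036×140) = 314.7 Ω
P = I²R = (15.5)² × 314.7 = 75600 W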